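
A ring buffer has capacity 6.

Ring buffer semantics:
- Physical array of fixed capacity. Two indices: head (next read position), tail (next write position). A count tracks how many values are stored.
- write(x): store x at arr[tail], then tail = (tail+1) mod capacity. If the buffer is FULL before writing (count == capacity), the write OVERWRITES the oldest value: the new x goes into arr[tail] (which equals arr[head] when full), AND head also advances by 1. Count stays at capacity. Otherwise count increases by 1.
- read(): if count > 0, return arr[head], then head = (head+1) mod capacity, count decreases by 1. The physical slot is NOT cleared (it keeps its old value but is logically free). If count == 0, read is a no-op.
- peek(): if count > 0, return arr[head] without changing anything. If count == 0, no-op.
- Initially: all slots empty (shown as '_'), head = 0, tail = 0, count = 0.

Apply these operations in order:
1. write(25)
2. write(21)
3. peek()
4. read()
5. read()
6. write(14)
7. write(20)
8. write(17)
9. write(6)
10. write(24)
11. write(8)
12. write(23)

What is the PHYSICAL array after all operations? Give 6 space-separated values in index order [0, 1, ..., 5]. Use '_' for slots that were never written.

After op 1 (write(25)): arr=[25 _ _ _ _ _] head=0 tail=1 count=1
After op 2 (write(21)): arr=[25 21 _ _ _ _] head=0 tail=2 count=2
After op 3 (peek()): arr=[25 21 _ _ _ _] head=0 tail=2 count=2
After op 4 (read()): arr=[25 21 _ _ _ _] head=1 tail=2 count=1
After op 5 (read()): arr=[25 21 _ _ _ _] head=2 tail=2 count=0
After op 6 (write(14)): arr=[25 21 14 _ _ _] head=2 tail=3 count=1
After op 7 (write(20)): arr=[25 21 14 20 _ _] head=2 tail=4 count=2
After op 8 (write(17)): arr=[25 21 14 20 17 _] head=2 tail=5 count=3
After op 9 (write(6)): arr=[25 21 14 20 17 6] head=2 tail=0 count=4
After op 10 (write(24)): arr=[24 21 14 20 17 6] head=2 tail=1 count=5
After op 11 (write(8)): arr=[24 8 14 20 17 6] head=2 tail=2 count=6
After op 12 (write(23)): arr=[24 8 23 20 17 6] head=3 tail=3 count=6

Answer: 24 8 23 20 17 6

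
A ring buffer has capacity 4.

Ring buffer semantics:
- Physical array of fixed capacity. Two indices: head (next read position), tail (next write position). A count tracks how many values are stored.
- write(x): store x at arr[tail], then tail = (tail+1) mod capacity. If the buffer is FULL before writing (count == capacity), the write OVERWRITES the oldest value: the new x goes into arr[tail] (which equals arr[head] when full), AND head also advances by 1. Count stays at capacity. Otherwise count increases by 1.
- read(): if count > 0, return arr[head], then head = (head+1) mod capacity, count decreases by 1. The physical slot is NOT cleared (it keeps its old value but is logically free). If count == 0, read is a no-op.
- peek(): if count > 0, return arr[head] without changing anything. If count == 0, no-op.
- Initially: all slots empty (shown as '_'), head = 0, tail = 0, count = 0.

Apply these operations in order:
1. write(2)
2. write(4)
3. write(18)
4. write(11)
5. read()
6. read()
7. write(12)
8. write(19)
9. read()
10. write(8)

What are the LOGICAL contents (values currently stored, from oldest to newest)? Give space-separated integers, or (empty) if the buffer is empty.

Answer: 11 12 19 8

Derivation:
After op 1 (write(2)): arr=[2 _ _ _] head=0 tail=1 count=1
After op 2 (write(4)): arr=[2 4 _ _] head=0 tail=2 count=2
After op 3 (write(18)): arr=[2 4 18 _] head=0 tail=3 count=3
After op 4 (write(11)): arr=[2 4 18 11] head=0 tail=0 count=4
After op 5 (read()): arr=[2 4 18 11] head=1 tail=0 count=3
After op 6 (read()): arr=[2 4 18 11] head=2 tail=0 count=2
After op 7 (write(12)): arr=[12 4 18 11] head=2 tail=1 count=3
After op 8 (write(19)): arr=[12 19 18 11] head=2 tail=2 count=4
After op 9 (read()): arr=[12 19 18 11] head=3 tail=2 count=3
After op 10 (write(8)): arr=[12 19 8 11] head=3 tail=3 count=4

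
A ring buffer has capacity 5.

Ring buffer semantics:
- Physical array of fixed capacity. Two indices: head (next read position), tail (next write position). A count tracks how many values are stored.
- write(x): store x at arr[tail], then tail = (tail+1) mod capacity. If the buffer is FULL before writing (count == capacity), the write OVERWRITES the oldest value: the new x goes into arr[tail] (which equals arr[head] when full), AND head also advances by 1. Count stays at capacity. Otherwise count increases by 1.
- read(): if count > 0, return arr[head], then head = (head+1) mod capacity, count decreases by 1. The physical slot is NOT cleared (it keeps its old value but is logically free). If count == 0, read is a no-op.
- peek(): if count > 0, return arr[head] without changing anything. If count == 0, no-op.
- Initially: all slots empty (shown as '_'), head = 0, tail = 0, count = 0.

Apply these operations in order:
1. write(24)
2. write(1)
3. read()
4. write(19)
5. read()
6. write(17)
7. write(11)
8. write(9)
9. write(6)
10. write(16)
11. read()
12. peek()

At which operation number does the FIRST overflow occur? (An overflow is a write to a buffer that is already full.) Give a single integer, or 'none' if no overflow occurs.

Answer: 10

Derivation:
After op 1 (write(24)): arr=[24 _ _ _ _] head=0 tail=1 count=1
After op 2 (write(1)): arr=[24 1 _ _ _] head=0 tail=2 count=2
After op 3 (read()): arr=[24 1 _ _ _] head=1 tail=2 count=1
After op 4 (write(19)): arr=[24 1 19 _ _] head=1 tail=3 count=2
After op 5 (read()): arr=[24 1 19 _ _] head=2 tail=3 count=1
After op 6 (write(17)): arr=[24 1 19 17 _] head=2 tail=4 count=2
After op 7 (write(11)): arr=[24 1 19 17 11] head=2 tail=0 count=3
After op 8 (write(9)): arr=[9 1 19 17 11] head=2 tail=1 count=4
After op 9 (write(6)): arr=[9 6 19 17 11] head=2 tail=2 count=5
After op 10 (write(16)): arr=[9 6 16 17 11] head=3 tail=3 count=5
After op 11 (read()): arr=[9 6 16 17 11] head=4 tail=3 count=4
After op 12 (peek()): arr=[9 6 16 17 11] head=4 tail=3 count=4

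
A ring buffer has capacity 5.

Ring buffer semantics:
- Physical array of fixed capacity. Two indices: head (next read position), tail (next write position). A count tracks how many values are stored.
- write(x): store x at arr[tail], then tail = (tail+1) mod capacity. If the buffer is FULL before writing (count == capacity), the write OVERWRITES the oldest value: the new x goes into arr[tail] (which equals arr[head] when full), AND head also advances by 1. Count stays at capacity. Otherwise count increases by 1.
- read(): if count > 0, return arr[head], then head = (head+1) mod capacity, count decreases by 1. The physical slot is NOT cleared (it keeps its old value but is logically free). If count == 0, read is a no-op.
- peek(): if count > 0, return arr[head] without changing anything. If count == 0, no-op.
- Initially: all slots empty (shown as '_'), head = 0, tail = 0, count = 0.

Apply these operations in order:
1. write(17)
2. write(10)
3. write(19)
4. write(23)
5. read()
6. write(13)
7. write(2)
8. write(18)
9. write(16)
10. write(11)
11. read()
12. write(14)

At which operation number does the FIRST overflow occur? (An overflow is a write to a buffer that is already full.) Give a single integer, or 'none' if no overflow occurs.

Answer: 8

Derivation:
After op 1 (write(17)): arr=[17 _ _ _ _] head=0 tail=1 count=1
After op 2 (write(10)): arr=[17 10 _ _ _] head=0 tail=2 count=2
After op 3 (write(19)): arr=[17 10 19 _ _] head=0 tail=3 count=3
After op 4 (write(23)): arr=[17 10 19 23 _] head=0 tail=4 count=4
After op 5 (read()): arr=[17 10 19 23 _] head=1 tail=4 count=3
After op 6 (write(13)): arr=[17 10 19 23 13] head=1 tail=0 count=4
After op 7 (write(2)): arr=[2 10 19 23 13] head=1 tail=1 count=5
After op 8 (write(18)): arr=[2 18 19 23 13] head=2 tail=2 count=5
After op 9 (write(16)): arr=[2 18 16 23 13] head=3 tail=3 count=5
After op 10 (write(11)): arr=[2 18 16 11 13] head=4 tail=4 count=5
After op 11 (read()): arr=[2 18 16 11 13] head=0 tail=4 count=4
After op 12 (write(14)): arr=[2 18 16 11 14] head=0 tail=0 count=5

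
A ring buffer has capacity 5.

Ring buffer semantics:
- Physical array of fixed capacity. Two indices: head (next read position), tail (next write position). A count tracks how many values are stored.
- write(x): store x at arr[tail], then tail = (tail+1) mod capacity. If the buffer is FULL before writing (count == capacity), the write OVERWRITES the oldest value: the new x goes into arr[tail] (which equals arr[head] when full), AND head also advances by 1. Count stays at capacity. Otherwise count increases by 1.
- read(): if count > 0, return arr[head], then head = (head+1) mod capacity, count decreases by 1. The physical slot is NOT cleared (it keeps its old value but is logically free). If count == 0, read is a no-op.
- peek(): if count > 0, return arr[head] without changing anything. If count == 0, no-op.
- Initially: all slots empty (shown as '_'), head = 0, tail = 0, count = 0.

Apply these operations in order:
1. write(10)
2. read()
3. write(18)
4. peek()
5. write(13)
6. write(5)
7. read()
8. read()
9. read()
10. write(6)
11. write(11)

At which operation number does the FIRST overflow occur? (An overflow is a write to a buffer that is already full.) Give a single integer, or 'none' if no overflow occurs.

Answer: none

Derivation:
After op 1 (write(10)): arr=[10 _ _ _ _] head=0 tail=1 count=1
After op 2 (read()): arr=[10 _ _ _ _] head=1 tail=1 count=0
After op 3 (write(18)): arr=[10 18 _ _ _] head=1 tail=2 count=1
After op 4 (peek()): arr=[10 18 _ _ _] head=1 tail=2 count=1
After op 5 (write(13)): arr=[10 18 13 _ _] head=1 tail=3 count=2
After op 6 (write(5)): arr=[10 18 13 5 _] head=1 tail=4 count=3
After op 7 (read()): arr=[10 18 13 5 _] head=2 tail=4 count=2
After op 8 (read()): arr=[10 18 13 5 _] head=3 tail=4 count=1
After op 9 (read()): arr=[10 18 13 5 _] head=4 tail=4 count=0
After op 10 (write(6)): arr=[10 18 13 5 6] head=4 tail=0 count=1
After op 11 (write(11)): arr=[11 18 13 5 6] head=4 tail=1 count=2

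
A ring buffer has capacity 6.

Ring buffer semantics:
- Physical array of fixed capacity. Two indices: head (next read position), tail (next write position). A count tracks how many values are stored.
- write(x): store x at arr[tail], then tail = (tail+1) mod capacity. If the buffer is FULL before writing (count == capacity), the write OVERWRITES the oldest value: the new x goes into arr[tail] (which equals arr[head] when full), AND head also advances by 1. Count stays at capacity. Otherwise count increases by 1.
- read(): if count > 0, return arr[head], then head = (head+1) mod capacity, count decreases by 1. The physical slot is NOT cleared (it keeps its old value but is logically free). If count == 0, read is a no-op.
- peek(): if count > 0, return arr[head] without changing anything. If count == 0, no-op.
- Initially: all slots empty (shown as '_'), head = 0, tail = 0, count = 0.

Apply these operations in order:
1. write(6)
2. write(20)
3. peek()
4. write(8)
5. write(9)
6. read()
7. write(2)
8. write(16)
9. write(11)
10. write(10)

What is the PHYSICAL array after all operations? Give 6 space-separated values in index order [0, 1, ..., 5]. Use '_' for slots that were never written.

After op 1 (write(6)): arr=[6 _ _ _ _ _] head=0 tail=1 count=1
After op 2 (write(20)): arr=[6 20 _ _ _ _] head=0 tail=2 count=2
After op 3 (peek()): arr=[6 20 _ _ _ _] head=0 tail=2 count=2
After op 4 (write(8)): arr=[6 20 8 _ _ _] head=0 tail=3 count=3
After op 5 (write(9)): arr=[6 20 8 9 _ _] head=0 tail=4 count=4
After op 6 (read()): arr=[6 20 8 9 _ _] head=1 tail=4 count=3
After op 7 (write(2)): arr=[6 20 8 9 2 _] head=1 tail=5 count=4
After op 8 (write(16)): arr=[6 20 8 9 2 16] head=1 tail=0 count=5
After op 9 (write(11)): arr=[11 20 8 9 2 16] head=1 tail=1 count=6
After op 10 (write(10)): arr=[11 10 8 9 2 16] head=2 tail=2 count=6

Answer: 11 10 8 9 2 16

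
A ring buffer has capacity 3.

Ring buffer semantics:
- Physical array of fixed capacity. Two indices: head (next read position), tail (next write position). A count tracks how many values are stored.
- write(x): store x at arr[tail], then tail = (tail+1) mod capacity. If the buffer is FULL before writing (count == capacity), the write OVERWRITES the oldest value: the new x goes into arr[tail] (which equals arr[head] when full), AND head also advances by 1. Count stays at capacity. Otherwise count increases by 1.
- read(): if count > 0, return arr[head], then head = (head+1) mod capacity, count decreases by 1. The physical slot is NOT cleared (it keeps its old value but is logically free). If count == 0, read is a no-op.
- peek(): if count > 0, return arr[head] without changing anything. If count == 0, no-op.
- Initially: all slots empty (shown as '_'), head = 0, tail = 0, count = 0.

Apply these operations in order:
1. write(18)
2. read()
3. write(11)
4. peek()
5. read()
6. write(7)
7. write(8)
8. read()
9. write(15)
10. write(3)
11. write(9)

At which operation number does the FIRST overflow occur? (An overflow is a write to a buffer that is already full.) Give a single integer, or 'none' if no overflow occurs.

Answer: 11

Derivation:
After op 1 (write(18)): arr=[18 _ _] head=0 tail=1 count=1
After op 2 (read()): arr=[18 _ _] head=1 tail=1 count=0
After op 3 (write(11)): arr=[18 11 _] head=1 tail=2 count=1
After op 4 (peek()): arr=[18 11 _] head=1 tail=2 count=1
After op 5 (read()): arr=[18 11 _] head=2 tail=2 count=0
After op 6 (write(7)): arr=[18 11 7] head=2 tail=0 count=1
After op 7 (write(8)): arr=[8 11 7] head=2 tail=1 count=2
After op 8 (read()): arr=[8 11 7] head=0 tail=1 count=1
After op 9 (write(15)): arr=[8 15 7] head=0 tail=2 count=2
After op 10 (write(3)): arr=[8 15 3] head=0 tail=0 count=3
After op 11 (write(9)): arr=[9 15 3] head=1 tail=1 count=3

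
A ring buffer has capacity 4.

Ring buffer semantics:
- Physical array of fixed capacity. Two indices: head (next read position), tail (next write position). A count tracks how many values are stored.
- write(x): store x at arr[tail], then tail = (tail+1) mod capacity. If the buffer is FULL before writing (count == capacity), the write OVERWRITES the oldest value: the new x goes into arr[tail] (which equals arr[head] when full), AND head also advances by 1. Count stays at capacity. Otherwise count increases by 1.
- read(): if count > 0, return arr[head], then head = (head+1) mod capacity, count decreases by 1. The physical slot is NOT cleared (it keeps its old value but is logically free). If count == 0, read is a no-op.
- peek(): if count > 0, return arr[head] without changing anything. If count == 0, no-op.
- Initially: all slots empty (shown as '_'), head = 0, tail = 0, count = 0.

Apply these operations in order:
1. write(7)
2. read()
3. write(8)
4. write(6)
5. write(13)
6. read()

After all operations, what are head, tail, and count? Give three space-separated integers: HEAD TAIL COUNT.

After op 1 (write(7)): arr=[7 _ _ _] head=0 tail=1 count=1
After op 2 (read()): arr=[7 _ _ _] head=1 tail=1 count=0
After op 3 (write(8)): arr=[7 8 _ _] head=1 tail=2 count=1
After op 4 (write(6)): arr=[7 8 6 _] head=1 tail=3 count=2
After op 5 (write(13)): arr=[7 8 6 13] head=1 tail=0 count=3
After op 6 (read()): arr=[7 8 6 13] head=2 tail=0 count=2

Answer: 2 0 2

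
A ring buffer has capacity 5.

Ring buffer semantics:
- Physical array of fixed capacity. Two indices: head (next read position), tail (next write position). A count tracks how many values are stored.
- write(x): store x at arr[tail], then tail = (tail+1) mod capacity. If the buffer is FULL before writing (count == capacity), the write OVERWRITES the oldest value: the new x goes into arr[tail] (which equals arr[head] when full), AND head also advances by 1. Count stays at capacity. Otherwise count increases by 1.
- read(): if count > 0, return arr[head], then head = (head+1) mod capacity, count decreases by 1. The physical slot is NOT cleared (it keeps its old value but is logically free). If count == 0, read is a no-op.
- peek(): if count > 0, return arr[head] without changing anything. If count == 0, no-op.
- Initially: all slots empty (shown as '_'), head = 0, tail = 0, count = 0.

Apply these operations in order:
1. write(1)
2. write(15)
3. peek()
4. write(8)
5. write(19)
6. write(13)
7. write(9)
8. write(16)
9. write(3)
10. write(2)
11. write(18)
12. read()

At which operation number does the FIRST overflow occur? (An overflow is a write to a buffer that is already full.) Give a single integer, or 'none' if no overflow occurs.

After op 1 (write(1)): arr=[1 _ _ _ _] head=0 tail=1 count=1
After op 2 (write(15)): arr=[1 15 _ _ _] head=0 tail=2 count=2
After op 3 (peek()): arr=[1 15 _ _ _] head=0 tail=2 count=2
After op 4 (write(8)): arr=[1 15 8 _ _] head=0 tail=3 count=3
After op 5 (write(19)): arr=[1 15 8 19 _] head=0 tail=4 count=4
After op 6 (write(13)): arr=[1 15 8 19 13] head=0 tail=0 count=5
After op 7 (write(9)): arr=[9 15 8 19 13] head=1 tail=1 count=5
After op 8 (write(16)): arr=[9 16 8 19 13] head=2 tail=2 count=5
After op 9 (write(3)): arr=[9 16 3 19 13] head=3 tail=3 count=5
After op 10 (write(2)): arr=[9 16 3 2 13] head=4 tail=4 count=5
After op 11 (write(18)): arr=[9 16 3 2 18] head=0 tail=0 count=5
After op 12 (read()): arr=[9 16 3 2 18] head=1 tail=0 count=4

Answer: 7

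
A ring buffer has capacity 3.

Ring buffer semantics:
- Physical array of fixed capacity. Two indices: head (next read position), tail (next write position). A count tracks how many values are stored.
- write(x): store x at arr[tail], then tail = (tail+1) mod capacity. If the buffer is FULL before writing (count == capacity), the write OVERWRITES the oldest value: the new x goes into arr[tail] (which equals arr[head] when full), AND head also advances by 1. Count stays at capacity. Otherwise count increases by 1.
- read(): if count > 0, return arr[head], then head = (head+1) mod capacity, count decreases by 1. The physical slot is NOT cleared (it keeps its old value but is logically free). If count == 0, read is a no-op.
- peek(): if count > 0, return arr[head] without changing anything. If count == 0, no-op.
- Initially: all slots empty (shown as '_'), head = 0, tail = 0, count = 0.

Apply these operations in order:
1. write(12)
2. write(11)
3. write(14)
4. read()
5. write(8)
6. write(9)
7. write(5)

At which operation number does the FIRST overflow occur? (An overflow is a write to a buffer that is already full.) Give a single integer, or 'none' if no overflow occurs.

Answer: 6

Derivation:
After op 1 (write(12)): arr=[12 _ _] head=0 tail=1 count=1
After op 2 (write(11)): arr=[12 11 _] head=0 tail=2 count=2
After op 3 (write(14)): arr=[12 11 14] head=0 tail=0 count=3
After op 4 (read()): arr=[12 11 14] head=1 tail=0 count=2
After op 5 (write(8)): arr=[8 11 14] head=1 tail=1 count=3
After op 6 (write(9)): arr=[8 9 14] head=2 tail=2 count=3
After op 7 (write(5)): arr=[8 9 5] head=0 tail=0 count=3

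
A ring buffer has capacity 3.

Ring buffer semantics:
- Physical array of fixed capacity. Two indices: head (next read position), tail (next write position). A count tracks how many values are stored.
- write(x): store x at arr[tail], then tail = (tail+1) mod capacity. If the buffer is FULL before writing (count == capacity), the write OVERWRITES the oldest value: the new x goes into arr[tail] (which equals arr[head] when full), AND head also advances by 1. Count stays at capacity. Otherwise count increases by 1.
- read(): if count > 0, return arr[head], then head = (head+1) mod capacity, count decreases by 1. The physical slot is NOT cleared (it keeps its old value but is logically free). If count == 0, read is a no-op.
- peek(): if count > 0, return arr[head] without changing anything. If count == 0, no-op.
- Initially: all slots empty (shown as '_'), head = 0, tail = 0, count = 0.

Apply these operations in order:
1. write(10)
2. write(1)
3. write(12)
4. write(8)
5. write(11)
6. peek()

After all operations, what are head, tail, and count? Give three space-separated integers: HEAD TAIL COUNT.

Answer: 2 2 3

Derivation:
After op 1 (write(10)): arr=[10 _ _] head=0 tail=1 count=1
After op 2 (write(1)): arr=[10 1 _] head=0 tail=2 count=2
After op 3 (write(12)): arr=[10 1 12] head=0 tail=0 count=3
After op 4 (write(8)): arr=[8 1 12] head=1 tail=1 count=3
After op 5 (write(11)): arr=[8 11 12] head=2 tail=2 count=3
After op 6 (peek()): arr=[8 11 12] head=2 tail=2 count=3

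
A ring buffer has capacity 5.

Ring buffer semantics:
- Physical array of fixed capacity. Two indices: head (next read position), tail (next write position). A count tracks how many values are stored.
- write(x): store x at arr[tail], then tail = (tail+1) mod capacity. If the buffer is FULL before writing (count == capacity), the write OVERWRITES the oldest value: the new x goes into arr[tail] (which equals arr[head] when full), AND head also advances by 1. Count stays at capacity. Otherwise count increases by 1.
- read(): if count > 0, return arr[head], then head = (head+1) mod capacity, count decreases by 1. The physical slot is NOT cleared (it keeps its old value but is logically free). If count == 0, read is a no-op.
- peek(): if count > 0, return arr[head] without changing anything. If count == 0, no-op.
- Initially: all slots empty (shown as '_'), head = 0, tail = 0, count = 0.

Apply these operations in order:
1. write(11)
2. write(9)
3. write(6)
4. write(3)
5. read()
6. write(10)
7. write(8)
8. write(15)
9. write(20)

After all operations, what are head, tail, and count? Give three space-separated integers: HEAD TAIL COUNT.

Answer: 3 3 5

Derivation:
After op 1 (write(11)): arr=[11 _ _ _ _] head=0 tail=1 count=1
After op 2 (write(9)): arr=[11 9 _ _ _] head=0 tail=2 count=2
After op 3 (write(6)): arr=[11 9 6 _ _] head=0 tail=3 count=3
After op 4 (write(3)): arr=[11 9 6 3 _] head=0 tail=4 count=4
After op 5 (read()): arr=[11 9 6 3 _] head=1 tail=4 count=3
After op 6 (write(10)): arr=[11 9 6 3 10] head=1 tail=0 count=4
After op 7 (write(8)): arr=[8 9 6 3 10] head=1 tail=1 count=5
After op 8 (write(15)): arr=[8 15 6 3 10] head=2 tail=2 count=5
After op 9 (write(20)): arr=[8 15 20 3 10] head=3 tail=3 count=5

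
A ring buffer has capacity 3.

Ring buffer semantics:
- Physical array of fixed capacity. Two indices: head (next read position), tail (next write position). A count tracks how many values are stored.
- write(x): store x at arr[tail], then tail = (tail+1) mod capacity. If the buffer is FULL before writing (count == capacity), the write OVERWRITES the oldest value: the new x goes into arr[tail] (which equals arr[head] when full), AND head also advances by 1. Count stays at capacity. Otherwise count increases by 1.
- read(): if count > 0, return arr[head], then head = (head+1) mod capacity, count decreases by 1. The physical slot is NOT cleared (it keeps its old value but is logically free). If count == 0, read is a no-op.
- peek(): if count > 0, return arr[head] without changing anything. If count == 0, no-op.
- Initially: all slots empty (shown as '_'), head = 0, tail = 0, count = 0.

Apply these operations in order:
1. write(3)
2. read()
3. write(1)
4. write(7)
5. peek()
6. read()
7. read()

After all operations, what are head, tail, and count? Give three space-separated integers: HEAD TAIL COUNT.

Answer: 0 0 0

Derivation:
After op 1 (write(3)): arr=[3 _ _] head=0 tail=1 count=1
After op 2 (read()): arr=[3 _ _] head=1 tail=1 count=0
After op 3 (write(1)): arr=[3 1 _] head=1 tail=2 count=1
After op 4 (write(7)): arr=[3 1 7] head=1 tail=0 count=2
After op 5 (peek()): arr=[3 1 7] head=1 tail=0 count=2
After op 6 (read()): arr=[3 1 7] head=2 tail=0 count=1
After op 7 (read()): arr=[3 1 7] head=0 tail=0 count=0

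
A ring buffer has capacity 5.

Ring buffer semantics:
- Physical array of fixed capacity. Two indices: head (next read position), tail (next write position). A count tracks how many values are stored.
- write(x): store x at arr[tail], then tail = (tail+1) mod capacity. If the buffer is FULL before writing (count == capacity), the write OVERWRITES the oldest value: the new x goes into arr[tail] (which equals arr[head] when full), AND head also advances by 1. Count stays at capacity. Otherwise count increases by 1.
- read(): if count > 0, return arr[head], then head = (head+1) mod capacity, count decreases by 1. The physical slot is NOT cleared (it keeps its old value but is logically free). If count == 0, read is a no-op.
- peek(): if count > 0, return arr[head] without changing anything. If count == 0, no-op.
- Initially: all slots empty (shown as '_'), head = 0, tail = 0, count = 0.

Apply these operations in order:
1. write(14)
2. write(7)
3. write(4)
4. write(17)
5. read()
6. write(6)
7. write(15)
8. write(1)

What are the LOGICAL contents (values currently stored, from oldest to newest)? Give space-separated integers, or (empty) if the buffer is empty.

After op 1 (write(14)): arr=[14 _ _ _ _] head=0 tail=1 count=1
After op 2 (write(7)): arr=[14 7 _ _ _] head=0 tail=2 count=2
After op 3 (write(4)): arr=[14 7 4 _ _] head=0 tail=3 count=3
After op 4 (write(17)): arr=[14 7 4 17 _] head=0 tail=4 count=4
After op 5 (read()): arr=[14 7 4 17 _] head=1 tail=4 count=3
After op 6 (write(6)): arr=[14 7 4 17 6] head=1 tail=0 count=4
After op 7 (write(15)): arr=[15 7 4 17 6] head=1 tail=1 count=5
After op 8 (write(1)): arr=[15 1 4 17 6] head=2 tail=2 count=5

Answer: 4 17 6 15 1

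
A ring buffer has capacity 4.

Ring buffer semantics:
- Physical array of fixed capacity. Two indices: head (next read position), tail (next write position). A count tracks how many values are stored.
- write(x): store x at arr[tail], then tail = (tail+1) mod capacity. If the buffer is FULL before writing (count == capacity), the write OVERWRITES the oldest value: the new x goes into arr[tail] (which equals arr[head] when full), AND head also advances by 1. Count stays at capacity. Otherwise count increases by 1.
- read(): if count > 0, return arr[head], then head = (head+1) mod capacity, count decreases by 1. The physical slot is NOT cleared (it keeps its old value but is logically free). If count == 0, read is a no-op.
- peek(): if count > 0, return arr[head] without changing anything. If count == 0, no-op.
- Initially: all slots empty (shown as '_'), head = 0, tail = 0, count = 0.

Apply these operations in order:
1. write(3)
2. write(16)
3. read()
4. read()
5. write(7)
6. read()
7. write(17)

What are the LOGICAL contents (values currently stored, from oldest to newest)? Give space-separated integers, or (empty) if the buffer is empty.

Answer: 17

Derivation:
After op 1 (write(3)): arr=[3 _ _ _] head=0 tail=1 count=1
After op 2 (write(16)): arr=[3 16 _ _] head=0 tail=2 count=2
After op 3 (read()): arr=[3 16 _ _] head=1 tail=2 count=1
After op 4 (read()): arr=[3 16 _ _] head=2 tail=2 count=0
After op 5 (write(7)): arr=[3 16 7 _] head=2 tail=3 count=1
After op 6 (read()): arr=[3 16 7 _] head=3 tail=3 count=0
After op 7 (write(17)): arr=[3 16 7 17] head=3 tail=0 count=1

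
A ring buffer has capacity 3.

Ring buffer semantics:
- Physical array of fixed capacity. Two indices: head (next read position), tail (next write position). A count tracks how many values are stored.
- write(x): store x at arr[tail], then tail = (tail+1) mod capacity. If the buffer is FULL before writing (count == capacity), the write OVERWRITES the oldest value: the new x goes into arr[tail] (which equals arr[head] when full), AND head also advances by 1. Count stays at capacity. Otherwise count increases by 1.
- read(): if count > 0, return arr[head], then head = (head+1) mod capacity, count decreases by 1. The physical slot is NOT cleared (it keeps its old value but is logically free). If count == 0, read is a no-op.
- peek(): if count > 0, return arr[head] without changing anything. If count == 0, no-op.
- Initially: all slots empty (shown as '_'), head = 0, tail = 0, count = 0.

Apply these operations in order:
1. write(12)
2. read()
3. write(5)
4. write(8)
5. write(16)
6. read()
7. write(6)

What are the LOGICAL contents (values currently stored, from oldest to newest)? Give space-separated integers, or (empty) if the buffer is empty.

After op 1 (write(12)): arr=[12 _ _] head=0 tail=1 count=1
After op 2 (read()): arr=[12 _ _] head=1 tail=1 count=0
After op 3 (write(5)): arr=[12 5 _] head=1 tail=2 count=1
After op 4 (write(8)): arr=[12 5 8] head=1 tail=0 count=2
After op 5 (write(16)): arr=[16 5 8] head=1 tail=1 count=3
After op 6 (read()): arr=[16 5 8] head=2 tail=1 count=2
After op 7 (write(6)): arr=[16 6 8] head=2 tail=2 count=3

Answer: 8 16 6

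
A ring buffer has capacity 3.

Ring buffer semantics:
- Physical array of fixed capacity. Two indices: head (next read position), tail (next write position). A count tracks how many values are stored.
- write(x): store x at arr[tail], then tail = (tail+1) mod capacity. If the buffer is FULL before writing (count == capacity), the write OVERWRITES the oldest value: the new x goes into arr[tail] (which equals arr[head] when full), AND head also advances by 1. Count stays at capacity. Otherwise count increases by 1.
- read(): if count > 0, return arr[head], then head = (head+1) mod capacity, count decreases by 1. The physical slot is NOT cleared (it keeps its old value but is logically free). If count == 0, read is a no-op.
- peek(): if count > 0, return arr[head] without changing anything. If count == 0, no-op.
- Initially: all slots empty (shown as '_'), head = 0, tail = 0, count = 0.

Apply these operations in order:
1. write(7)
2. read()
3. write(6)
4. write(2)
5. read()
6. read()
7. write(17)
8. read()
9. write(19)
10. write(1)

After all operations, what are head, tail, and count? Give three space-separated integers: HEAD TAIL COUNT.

After op 1 (write(7)): arr=[7 _ _] head=0 tail=1 count=1
After op 2 (read()): arr=[7 _ _] head=1 tail=1 count=0
After op 3 (write(6)): arr=[7 6 _] head=1 tail=2 count=1
After op 4 (write(2)): arr=[7 6 2] head=1 tail=0 count=2
After op 5 (read()): arr=[7 6 2] head=2 tail=0 count=1
After op 6 (read()): arr=[7 6 2] head=0 tail=0 count=0
After op 7 (write(17)): arr=[17 6 2] head=0 tail=1 count=1
After op 8 (read()): arr=[17 6 2] head=1 tail=1 count=0
After op 9 (write(19)): arr=[17 19 2] head=1 tail=2 count=1
After op 10 (write(1)): arr=[17 19 1] head=1 tail=0 count=2

Answer: 1 0 2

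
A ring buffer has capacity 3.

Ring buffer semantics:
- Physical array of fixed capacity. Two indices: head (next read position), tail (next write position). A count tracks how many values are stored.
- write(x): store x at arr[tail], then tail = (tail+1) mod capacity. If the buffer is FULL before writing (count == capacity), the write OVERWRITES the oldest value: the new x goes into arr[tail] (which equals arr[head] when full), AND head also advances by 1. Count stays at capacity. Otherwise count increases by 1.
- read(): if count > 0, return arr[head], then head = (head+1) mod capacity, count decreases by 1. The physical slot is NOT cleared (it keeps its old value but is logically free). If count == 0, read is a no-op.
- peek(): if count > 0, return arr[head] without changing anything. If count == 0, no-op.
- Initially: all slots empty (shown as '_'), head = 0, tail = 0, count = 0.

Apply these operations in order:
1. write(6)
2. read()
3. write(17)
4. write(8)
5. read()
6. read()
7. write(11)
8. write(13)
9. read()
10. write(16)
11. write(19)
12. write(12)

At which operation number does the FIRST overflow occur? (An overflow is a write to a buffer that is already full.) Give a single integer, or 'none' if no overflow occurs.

Answer: 12

Derivation:
After op 1 (write(6)): arr=[6 _ _] head=0 tail=1 count=1
After op 2 (read()): arr=[6 _ _] head=1 tail=1 count=0
After op 3 (write(17)): arr=[6 17 _] head=1 tail=2 count=1
After op 4 (write(8)): arr=[6 17 8] head=1 tail=0 count=2
After op 5 (read()): arr=[6 17 8] head=2 tail=0 count=1
After op 6 (read()): arr=[6 17 8] head=0 tail=0 count=0
After op 7 (write(11)): arr=[11 17 8] head=0 tail=1 count=1
After op 8 (write(13)): arr=[11 13 8] head=0 tail=2 count=2
After op 9 (read()): arr=[11 13 8] head=1 tail=2 count=1
After op 10 (write(16)): arr=[11 13 16] head=1 tail=0 count=2
After op 11 (write(19)): arr=[19 13 16] head=1 tail=1 count=3
After op 12 (write(12)): arr=[19 12 16] head=2 tail=2 count=3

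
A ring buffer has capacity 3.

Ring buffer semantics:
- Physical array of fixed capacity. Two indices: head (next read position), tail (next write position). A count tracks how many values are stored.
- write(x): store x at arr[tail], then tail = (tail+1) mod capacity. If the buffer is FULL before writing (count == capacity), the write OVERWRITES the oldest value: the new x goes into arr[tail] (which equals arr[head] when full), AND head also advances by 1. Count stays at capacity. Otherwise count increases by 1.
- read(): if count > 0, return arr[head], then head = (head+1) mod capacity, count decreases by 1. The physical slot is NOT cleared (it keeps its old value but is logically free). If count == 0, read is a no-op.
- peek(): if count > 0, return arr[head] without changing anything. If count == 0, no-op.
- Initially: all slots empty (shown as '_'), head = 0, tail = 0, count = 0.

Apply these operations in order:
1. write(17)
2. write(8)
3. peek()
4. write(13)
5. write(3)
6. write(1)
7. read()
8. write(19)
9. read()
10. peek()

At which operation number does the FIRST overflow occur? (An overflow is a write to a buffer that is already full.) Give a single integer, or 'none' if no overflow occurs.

Answer: 5

Derivation:
After op 1 (write(17)): arr=[17 _ _] head=0 tail=1 count=1
After op 2 (write(8)): arr=[17 8 _] head=0 tail=2 count=2
After op 3 (peek()): arr=[17 8 _] head=0 tail=2 count=2
After op 4 (write(13)): arr=[17 8 13] head=0 tail=0 count=3
After op 5 (write(3)): arr=[3 8 13] head=1 tail=1 count=3
After op 6 (write(1)): arr=[3 1 13] head=2 tail=2 count=3
After op 7 (read()): arr=[3 1 13] head=0 tail=2 count=2
After op 8 (write(19)): arr=[3 1 19] head=0 tail=0 count=3
After op 9 (read()): arr=[3 1 19] head=1 tail=0 count=2
After op 10 (peek()): arr=[3 1 19] head=1 tail=0 count=2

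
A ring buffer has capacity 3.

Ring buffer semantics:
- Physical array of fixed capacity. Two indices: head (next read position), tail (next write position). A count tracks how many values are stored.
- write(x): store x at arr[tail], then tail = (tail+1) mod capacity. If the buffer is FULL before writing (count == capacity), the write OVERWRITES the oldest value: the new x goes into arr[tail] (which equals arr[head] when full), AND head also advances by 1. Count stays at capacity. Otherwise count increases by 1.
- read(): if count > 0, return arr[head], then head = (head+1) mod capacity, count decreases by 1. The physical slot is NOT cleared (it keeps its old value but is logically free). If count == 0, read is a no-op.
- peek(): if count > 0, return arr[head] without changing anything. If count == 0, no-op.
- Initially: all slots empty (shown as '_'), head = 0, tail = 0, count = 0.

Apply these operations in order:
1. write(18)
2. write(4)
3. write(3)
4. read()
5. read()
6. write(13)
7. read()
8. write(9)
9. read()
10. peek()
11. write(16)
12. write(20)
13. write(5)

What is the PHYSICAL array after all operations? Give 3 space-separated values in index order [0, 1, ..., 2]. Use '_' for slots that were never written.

Answer: 20 5 16

Derivation:
After op 1 (write(18)): arr=[18 _ _] head=0 tail=1 count=1
After op 2 (write(4)): arr=[18 4 _] head=0 tail=2 count=2
After op 3 (write(3)): arr=[18 4 3] head=0 tail=0 count=3
After op 4 (read()): arr=[18 4 3] head=1 tail=0 count=2
After op 5 (read()): arr=[18 4 3] head=2 tail=0 count=1
After op 6 (write(13)): arr=[13 4 3] head=2 tail=1 count=2
After op 7 (read()): arr=[13 4 3] head=0 tail=1 count=1
After op 8 (write(9)): arr=[13 9 3] head=0 tail=2 count=2
After op 9 (read()): arr=[13 9 3] head=1 tail=2 count=1
After op 10 (peek()): arr=[13 9 3] head=1 tail=2 count=1
After op 11 (write(16)): arr=[13 9 16] head=1 tail=0 count=2
After op 12 (write(20)): arr=[20 9 16] head=1 tail=1 count=3
After op 13 (write(5)): arr=[20 5 16] head=2 tail=2 count=3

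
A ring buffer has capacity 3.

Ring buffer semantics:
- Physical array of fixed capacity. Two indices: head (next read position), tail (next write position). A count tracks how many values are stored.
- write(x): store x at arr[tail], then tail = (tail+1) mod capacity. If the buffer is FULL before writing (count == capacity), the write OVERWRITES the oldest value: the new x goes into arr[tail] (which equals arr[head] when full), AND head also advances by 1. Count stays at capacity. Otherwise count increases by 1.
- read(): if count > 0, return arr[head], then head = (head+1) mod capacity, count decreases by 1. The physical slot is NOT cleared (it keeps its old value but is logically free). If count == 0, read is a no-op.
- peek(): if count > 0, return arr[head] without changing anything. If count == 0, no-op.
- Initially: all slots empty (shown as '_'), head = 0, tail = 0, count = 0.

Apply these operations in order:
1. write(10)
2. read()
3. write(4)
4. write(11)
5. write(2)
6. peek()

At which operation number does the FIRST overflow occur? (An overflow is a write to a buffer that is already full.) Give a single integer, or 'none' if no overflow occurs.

Answer: none

Derivation:
After op 1 (write(10)): arr=[10 _ _] head=0 tail=1 count=1
After op 2 (read()): arr=[10 _ _] head=1 tail=1 count=0
After op 3 (write(4)): arr=[10 4 _] head=1 tail=2 count=1
After op 4 (write(11)): arr=[10 4 11] head=1 tail=0 count=2
After op 5 (write(2)): arr=[2 4 11] head=1 tail=1 count=3
After op 6 (peek()): arr=[2 4 11] head=1 tail=1 count=3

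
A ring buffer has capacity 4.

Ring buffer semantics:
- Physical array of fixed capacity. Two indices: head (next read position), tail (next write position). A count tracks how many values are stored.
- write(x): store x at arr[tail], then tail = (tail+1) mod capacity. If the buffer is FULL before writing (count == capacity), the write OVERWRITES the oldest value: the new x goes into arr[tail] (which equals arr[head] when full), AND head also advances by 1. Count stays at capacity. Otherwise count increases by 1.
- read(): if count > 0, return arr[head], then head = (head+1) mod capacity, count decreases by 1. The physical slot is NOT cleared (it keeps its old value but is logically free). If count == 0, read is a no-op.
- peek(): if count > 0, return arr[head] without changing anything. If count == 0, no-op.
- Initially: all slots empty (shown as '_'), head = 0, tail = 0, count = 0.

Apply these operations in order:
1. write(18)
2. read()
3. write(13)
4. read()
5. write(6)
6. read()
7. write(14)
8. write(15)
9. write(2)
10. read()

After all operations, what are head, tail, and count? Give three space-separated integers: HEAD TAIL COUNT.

After op 1 (write(18)): arr=[18 _ _ _] head=0 tail=1 count=1
After op 2 (read()): arr=[18 _ _ _] head=1 tail=1 count=0
After op 3 (write(13)): arr=[18 13 _ _] head=1 tail=2 count=1
After op 4 (read()): arr=[18 13 _ _] head=2 tail=2 count=0
After op 5 (write(6)): arr=[18 13 6 _] head=2 tail=3 count=1
After op 6 (read()): arr=[18 13 6 _] head=3 tail=3 count=0
After op 7 (write(14)): arr=[18 13 6 14] head=3 tail=0 count=1
After op 8 (write(15)): arr=[15 13 6 14] head=3 tail=1 count=2
After op 9 (write(2)): arr=[15 2 6 14] head=3 tail=2 count=3
After op 10 (read()): arr=[15 2 6 14] head=0 tail=2 count=2

Answer: 0 2 2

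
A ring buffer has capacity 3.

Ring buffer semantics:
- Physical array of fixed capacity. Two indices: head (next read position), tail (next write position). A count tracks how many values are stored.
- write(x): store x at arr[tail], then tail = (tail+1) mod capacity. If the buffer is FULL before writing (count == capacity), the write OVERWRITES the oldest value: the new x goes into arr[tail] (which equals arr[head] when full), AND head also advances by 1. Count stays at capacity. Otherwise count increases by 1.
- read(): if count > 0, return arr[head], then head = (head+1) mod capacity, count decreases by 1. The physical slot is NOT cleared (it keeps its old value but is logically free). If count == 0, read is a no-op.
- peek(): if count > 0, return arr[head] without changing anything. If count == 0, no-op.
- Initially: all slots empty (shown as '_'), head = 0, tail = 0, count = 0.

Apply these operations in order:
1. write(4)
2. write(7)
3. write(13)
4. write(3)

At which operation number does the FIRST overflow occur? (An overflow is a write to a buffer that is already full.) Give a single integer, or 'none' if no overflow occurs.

After op 1 (write(4)): arr=[4 _ _] head=0 tail=1 count=1
After op 2 (write(7)): arr=[4 7 _] head=0 tail=2 count=2
After op 3 (write(13)): arr=[4 7 13] head=0 tail=0 count=3
After op 4 (write(3)): arr=[3 7 13] head=1 tail=1 count=3

Answer: 4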